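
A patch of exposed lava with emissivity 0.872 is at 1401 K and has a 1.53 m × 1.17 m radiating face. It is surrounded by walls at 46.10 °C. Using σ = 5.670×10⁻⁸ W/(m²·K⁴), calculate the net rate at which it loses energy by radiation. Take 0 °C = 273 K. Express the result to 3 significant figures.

Surroundings: T = 46.10 °C + 273 = 319.10 K.
Area A = 1.53 × 1.17 = 1.7901 m².
Net radiated power P_net = εσA(T⁴ − T₀⁴) = 0.872×5.670×10⁻⁸×1.7901×(1401⁴ − 319.10⁴).
T⁴ − T₀⁴ = 3.85259×10¹² − 1.03683×10¹⁰ = 3.84222×10¹² K⁴, so P_net = 3.40×10⁵ W.

Net loss ≈ 3.40×10⁵ W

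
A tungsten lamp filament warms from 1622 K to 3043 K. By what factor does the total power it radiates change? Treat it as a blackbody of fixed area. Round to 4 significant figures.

P ∝ T⁴, so P₂/P₁ = (T₂/T₁)⁴ = (3043/1622)⁴ = (1.87608)⁴ = 12.39.

P₂/P₁ ≈ 12.39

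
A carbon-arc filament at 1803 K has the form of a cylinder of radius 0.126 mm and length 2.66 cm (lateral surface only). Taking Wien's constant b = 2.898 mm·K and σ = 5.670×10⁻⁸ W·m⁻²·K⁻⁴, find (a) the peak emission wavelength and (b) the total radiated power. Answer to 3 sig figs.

(a) λ_max = b/T = 2.898×10⁻³/1803 = 1.607×10⁻⁶ m = 1.61 μm.
Lateral area A = 2πrL = 2π×1.26×10⁻⁴×0.0266 = 2.10587×10⁻⁵ m².
(b) P = σAT⁴ = 5.670×10⁻⁸×2.10587×10⁻⁵×(1803)⁴ = 12.6 W.

λ_max ≈ 1.61 μm; P ≈ 12.6 W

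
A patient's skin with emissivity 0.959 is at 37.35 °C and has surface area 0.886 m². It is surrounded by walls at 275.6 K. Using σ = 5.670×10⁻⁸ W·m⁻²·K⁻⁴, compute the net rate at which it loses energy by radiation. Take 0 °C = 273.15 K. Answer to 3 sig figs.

T = 37.35 °C + 273.15 = 310.50 K.
Area A = 0.886 m².
Net radiated power P_net = εσA(T⁴ − T₀⁴) = 0.959×5.670×10⁻⁸×0.886×(310.50⁴ − 275.6⁴).
T⁴ − T₀⁴ = 9.29494×10⁹ − 5.76922×10⁹ = 3.52572×10⁹ K⁴, so P_net = 170 W.

Net loss ≈ 170 W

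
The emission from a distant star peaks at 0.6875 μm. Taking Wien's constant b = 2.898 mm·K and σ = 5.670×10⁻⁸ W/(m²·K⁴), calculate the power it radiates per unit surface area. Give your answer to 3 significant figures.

Wien's law: T = b/λ_max = 2.898×10⁻³/6.875×10⁻⁷ = 4215.27 K.
Then I = σT⁴ = 5.670×10⁻⁸×(4215.27)⁴ = 1.79×10⁷ W/m².

I ≈ 1.79×10⁷ W/m²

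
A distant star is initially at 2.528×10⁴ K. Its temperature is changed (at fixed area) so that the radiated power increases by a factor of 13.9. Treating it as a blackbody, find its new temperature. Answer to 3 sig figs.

P ∝ T⁴, so T₂/T₁ = (P₂/P₁)^(1/4) = (13.9)^(1/4) = 1.93087.
T₂ = 2.528×10⁴ × 1.93087 = 4.88×10⁴ K.

T₂ ≈ 4.88×10⁴ K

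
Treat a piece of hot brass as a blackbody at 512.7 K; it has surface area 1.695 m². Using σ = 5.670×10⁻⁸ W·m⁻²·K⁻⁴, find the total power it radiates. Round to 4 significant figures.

P ≈ 6641 W

Area A = 1.695 m².
P = σAT⁴ = 5.670×10⁻⁸ × 1.695 × (512.7)⁴ = 6641 W.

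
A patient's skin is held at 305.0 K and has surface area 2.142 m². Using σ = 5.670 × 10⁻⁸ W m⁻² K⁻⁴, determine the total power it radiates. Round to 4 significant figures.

Area A = 2.142 m².
P = σAT⁴ = 5.670×10⁻⁸ × 2.142 × (305.0)⁴ = 1051 W.

P ≈ 1051 W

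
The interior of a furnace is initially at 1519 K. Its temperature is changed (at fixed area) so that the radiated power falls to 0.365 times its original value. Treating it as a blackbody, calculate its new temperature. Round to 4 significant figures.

T₂ ≈ 1181 K

P ∝ T⁴, so T₂/T₁ = (P₂/P₁)^(1/4) = (0.365)^(1/4) = 0.777272.
T₂ = 1519 × 0.777272 = 1181 K.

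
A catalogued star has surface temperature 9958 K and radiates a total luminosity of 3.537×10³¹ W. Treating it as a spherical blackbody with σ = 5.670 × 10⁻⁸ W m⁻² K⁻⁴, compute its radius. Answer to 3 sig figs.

L = 4πR²σT⁴ ⇒ R = √(L/(4πσT⁴)).
σT⁴ = 5.57534×10⁸ W/m², so R = √(3.537×10³¹/(4π×5.57534×10⁸)) = 7.11×10¹⁰ m.

R ≈ 7.11×10¹⁰ m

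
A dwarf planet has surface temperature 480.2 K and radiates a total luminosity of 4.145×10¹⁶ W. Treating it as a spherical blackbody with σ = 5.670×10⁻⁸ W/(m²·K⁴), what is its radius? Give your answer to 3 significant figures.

L = 4πR²σT⁴ ⇒ R = √(L/(4πσT⁴)).
σT⁴ = 3014.89 W/m², so R = √(4.145×10¹⁶/(4π×3014.89)) = 1.05×10⁶ m.

R ≈ 1.05×10⁶ m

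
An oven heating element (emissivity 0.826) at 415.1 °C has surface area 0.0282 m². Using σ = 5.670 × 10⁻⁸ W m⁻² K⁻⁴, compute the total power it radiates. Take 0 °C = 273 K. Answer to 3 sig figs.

T = 415.1 °C + 273 = 688.1 K.
Area A = 0.0282 m².
P = εσAT⁴ = 0.826 × 5.670×10⁻⁸ × 0.0282 × (688.1)⁴ = 296 W.

P ≈ 296 W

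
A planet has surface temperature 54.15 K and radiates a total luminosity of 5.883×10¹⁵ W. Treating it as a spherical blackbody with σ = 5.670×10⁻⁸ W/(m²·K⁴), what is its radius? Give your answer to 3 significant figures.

L = 4πR²σT⁴ ⇒ R = √(L/(4πσT⁴)).
σT⁴ = 0.487503 W/m², so R = √(5.883×10¹⁵/(4π×0.487503)) = 3.10×10⁷ m.

R ≈ 3.10×10⁷ m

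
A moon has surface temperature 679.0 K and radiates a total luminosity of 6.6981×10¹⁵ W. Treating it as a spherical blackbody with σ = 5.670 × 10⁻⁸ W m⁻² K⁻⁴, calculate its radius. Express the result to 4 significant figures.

L = 4πR²σT⁴ ⇒ R = √(L/(4πσT⁴)).
σT⁴ = 12052.1 W/m², so R = √(6.6981×10¹⁵/(4π×12052.1)) = 2.103×10⁵ m.

R ≈ 2.103×10⁵ m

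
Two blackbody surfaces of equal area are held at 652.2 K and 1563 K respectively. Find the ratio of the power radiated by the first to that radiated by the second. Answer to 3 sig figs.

P₁/P₂ ≈ 0.0303

With equal areas, P₁/P₂ = (T₁/T₂)⁴ = (652.2/1563)⁴ = 0.0303.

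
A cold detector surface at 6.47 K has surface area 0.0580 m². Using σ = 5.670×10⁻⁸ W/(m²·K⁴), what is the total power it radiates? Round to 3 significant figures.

P ≈ 5.76×10⁻⁶ W

Area A = 0.0580 m².
P = σAT⁴ = 5.670×10⁻⁸ × 0.0580 × (6.47)⁴ = 5.76×10⁻⁶ W.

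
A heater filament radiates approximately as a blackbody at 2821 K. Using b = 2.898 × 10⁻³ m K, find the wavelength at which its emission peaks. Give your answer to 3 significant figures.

Wien's displacement law: λ_max = b/T = (2.898×10⁻³ m·K)/(2821 K) = 1.027×10⁻⁶ m.
That is 1.03×10³ nm, in the infrared range.

λ_max ≈ 1.03×10³ nm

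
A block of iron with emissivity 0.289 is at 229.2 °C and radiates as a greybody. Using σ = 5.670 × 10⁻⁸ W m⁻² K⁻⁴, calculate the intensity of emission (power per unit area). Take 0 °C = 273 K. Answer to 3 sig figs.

I ≈ 1.04×10³ W/m²

T = 229.2 °C + 273 = 502.2 K.
Stefan–Boltzmann: I = εσT⁴ = 0.289 × 5.670×10⁻⁸ × (502.2)⁴ = 1.04×10³ W/m².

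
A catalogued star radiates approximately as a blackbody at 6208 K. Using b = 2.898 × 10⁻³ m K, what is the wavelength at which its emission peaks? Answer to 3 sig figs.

λ_max ≈ 467 nm

Wien's displacement law: λ_max = b/T = (2.898×10⁻³ m·K)/(6208 K) = 4.668×10⁻⁷ m.
That is 467 nm, in the visible range.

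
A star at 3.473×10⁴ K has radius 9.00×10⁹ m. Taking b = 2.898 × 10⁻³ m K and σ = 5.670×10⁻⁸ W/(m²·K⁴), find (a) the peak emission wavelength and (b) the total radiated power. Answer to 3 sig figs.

λ_max ≈ 83.4 nm; P ≈ 8.40×10³¹ W

(a) λ_max = b/T = 2.898×10⁻³/3.473×10⁴ = 8.344×10⁻⁸ m = 83.4 nm.
Surface area A = 4πR² = 4π(9.00×10⁹ m)² = 1.01788×10²¹ m².
(b) P = σAT⁴ = 5.670×10⁻⁸×1.01788×10²¹×(3.473×10⁴)⁴ = 8.40×10³¹ W.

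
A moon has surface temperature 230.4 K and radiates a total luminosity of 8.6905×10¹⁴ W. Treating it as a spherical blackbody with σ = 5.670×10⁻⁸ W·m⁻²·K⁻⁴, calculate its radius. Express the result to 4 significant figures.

L = 4πR²σT⁴ ⇒ R = √(L/(4πσT⁴)).
σT⁴ = 159.777 W/m², so R = √(8.6905×10¹⁴/(4π×159.777)) = 6.579×10⁵ m.

R ≈ 6.579×10⁵ m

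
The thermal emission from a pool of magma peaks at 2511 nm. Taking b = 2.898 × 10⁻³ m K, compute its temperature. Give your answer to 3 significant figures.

T ≈ 1.15×10³ K

Wien's law gives T = b/λ_max = (2.898×10⁻³ m·K)/(2.511×10⁻⁶ m) = 1.15×10³ K.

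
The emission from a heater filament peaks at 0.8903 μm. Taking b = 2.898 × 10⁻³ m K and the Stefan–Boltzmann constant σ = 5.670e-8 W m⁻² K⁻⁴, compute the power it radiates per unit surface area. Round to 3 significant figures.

I ≈ 6.37×10⁶ W/m²

Wien's law: T = b/λ_max = 2.898×10⁻³/8.903×10⁻⁷ = 3255.08 K.
Then I = σT⁴ = 5.670×10⁻⁸×(3255.08)⁴ = 6.37×10⁶ W/m².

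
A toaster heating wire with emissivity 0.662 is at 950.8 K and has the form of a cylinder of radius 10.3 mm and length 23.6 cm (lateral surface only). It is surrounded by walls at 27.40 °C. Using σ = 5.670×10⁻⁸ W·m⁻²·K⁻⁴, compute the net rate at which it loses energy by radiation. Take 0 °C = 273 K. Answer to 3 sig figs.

Surroundings: T = 27.40 °C + 273 = 300.40 K.
Lateral area A = 2πrL = 2π×0.0103×0.236 = 0.0152732 m².
Net radiated power P_net = εσA(T⁴ − T₀⁴) = 0.662×5.670×10⁻⁸×0.0152732×(950.8⁴ − 300.40⁴).
T⁴ − T₀⁴ = 8.17253×10¹¹ − 8.14329×10⁹ = 8.09110×10¹¹ K⁴, so P_net = 464 W.

Net loss ≈ 464 W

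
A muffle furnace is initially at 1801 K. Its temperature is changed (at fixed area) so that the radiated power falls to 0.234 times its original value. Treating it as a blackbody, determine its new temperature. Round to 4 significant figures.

T₂ ≈ 1253 K

P ∝ T⁴, so T₂/T₁ = (P₂/P₁)^(1/4) = (0.234)^(1/4) = 0.695511.
T₂ = 1801 × 0.695511 = 1253 K.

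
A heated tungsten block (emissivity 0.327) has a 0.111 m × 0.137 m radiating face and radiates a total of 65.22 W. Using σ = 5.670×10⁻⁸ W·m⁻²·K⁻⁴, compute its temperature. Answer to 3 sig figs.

Area A = 0.111 × 0.137 = 0.015207 m².
P = εσAT⁴ ⇒ T = (P/(εσA))^(1/4) = (65.22/(0.327×5.670×10⁻⁸×0.015207))^(1/4) = 694 K.

T ≈ 694 K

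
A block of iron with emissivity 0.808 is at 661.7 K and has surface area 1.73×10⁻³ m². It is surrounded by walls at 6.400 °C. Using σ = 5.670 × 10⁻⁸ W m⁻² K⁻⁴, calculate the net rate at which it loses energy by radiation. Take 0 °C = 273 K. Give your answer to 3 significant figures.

Surroundings: T = 6.400 °C + 273 = 279.400 K.
Area A = 1.73×10⁻³ m².
Net radiated power P_net = εσA(T⁴ − T₀⁴) = 0.808×5.670×10⁻⁸×1.73×10⁻³×(661.7⁴ − 279.400⁴).
T⁴ − T₀⁴ = 1.91710×10¹¹ − 6.09404×10⁹ = 1.85616×10¹¹ K⁴, so P_net = 14.7 W.

Net loss ≈ 14.7 W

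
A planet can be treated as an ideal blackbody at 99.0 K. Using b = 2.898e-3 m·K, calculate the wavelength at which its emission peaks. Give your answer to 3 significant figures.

Wien's displacement law: λ_max = b/T = (2.898×10⁻³ m·K)/(99.0 K) = 2.927×10⁻⁵ m.
That is 29.3 μm, in the infrared range.

λ_max ≈ 29.3 μm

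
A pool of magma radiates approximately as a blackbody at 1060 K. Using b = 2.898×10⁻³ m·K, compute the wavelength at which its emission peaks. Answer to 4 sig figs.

Wien's displacement law: λ_max = b/T = (2.898×10⁻³ m·K)/(1060 K) = 2.7340×10⁻⁶ m.
That is 2.734 μm, in the infrared range.

λ_max ≈ 2.734 μm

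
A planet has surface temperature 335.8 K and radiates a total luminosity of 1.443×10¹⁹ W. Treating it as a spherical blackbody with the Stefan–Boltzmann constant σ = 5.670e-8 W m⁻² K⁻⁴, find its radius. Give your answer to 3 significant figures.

R ≈ 3.99×10⁷ m

L = 4πR²σT⁴ ⇒ R = √(L/(4πσT⁴)).
σT⁴ = 720.951 W/m², so R = √(1.443×10¹⁹/(4π×720.951)) = 3.99×10⁷ m.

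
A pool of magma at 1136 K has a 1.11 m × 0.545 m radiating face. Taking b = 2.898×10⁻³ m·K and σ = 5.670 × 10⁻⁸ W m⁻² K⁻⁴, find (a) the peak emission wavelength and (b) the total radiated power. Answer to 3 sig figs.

λ_max ≈ 2.55 μm; P ≈ 5.71×10⁴ W

(a) λ_max = b/T = 2.898×10⁻³/1136 = 2.551×10⁻⁶ m = 2.55 μm.
Area A = 1.11 × 0.545 = 0.60495 m².
(b) P = σAT⁴ = 5.670×10⁻⁸×0.60495×(1136)⁴ = 5.71×10⁴ W.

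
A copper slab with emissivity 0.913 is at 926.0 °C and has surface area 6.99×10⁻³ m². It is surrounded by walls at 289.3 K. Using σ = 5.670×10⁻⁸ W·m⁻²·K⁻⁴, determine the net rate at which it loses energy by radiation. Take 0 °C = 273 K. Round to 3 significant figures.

T = 926.0 °C + 273 = 1199.0 K.
Area A = 6.99×10⁻³ m².
Net radiated power P_net = εσA(T⁴ − T₀⁴) = 0.913×5.670×10⁻⁸×6.99×10⁻³×(1199.0⁴ − 289.3⁴).
T⁴ − T₀⁴ = 2.06670×10¹² − 7.00477×10⁹ = 2.05970×10¹² K⁴, so P_net = 745 W.

Net loss ≈ 745 W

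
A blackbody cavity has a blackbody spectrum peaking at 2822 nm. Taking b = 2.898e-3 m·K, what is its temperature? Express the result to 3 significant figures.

T ≈ 1.03×10³ K

Wien's law gives T = b/λ_max = (2.898×10⁻³ m·K)/(2.822×10⁻⁶ m) = 1.03×10³ K.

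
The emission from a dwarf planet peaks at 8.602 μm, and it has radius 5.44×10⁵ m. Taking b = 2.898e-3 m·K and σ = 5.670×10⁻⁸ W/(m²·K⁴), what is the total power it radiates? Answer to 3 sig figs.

P ≈ 2.72×10¹⁵ W

Wien's law: T = b/λ_max = 2.898×10⁻³/8.602×10⁻⁶ = 336.898 K.
Surface area A = 4πR² = 4π(5.44×10⁵ m)² = 3.71884×10¹² m².
Then P = σAT⁴ = 5.670×10⁻⁸×3.71884×10¹²×(336.898)⁴ = 2.72×10¹⁵ W.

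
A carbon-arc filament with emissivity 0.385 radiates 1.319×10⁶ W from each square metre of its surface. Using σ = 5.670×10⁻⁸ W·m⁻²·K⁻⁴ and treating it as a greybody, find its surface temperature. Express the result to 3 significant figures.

T ≈ 2.79×10³ K

I = εσT⁴, so T = (I/εσ)^(1/4) = (1.319×10⁶/(0.385×5.670×10⁻⁸))^(1/4) = 2.79×10³ K.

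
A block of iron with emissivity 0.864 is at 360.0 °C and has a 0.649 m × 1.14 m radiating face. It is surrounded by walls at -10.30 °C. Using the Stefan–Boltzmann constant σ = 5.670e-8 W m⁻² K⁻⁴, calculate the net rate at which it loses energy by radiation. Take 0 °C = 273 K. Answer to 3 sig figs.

T = 360.0 °C + 273 = 633.0 K.
Surroundings: T = -10.30 °C + 273 = 262.70 K.
Area A = 0.649 × 1.14 = 0.73986 m².
Net radiated power P_net = εσA(T⁴ − T₀⁴) = 0.864×5.670×10⁻⁸×0.73986×(633.0⁴ − 262.70⁴).
T⁴ − T₀⁴ = 1.60552×10¹¹ − 4.76256×10⁹ = 1.55789×10¹¹ K⁴, so P_net = 5.65×10³ W.

Net loss ≈ 5.65×10³ W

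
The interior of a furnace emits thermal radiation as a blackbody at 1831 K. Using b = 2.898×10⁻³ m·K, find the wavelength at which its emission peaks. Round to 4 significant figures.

λ_max ≈ 1.583 μm

Wien's displacement law: λ_max = b/T = (2.898×10⁻³ m·K)/(1831 K) = 1.5827×10⁻⁶ m.
That is 1.583 μm, in the infrared range.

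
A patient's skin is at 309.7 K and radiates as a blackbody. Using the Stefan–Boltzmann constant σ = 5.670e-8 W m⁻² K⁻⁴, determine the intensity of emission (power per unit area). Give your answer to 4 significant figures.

Stefan–Boltzmann: I = σT⁴ = 5.670×10⁻⁸ × (309.7)⁴ = 521.6 W/m².

I ≈ 521.6 W/m²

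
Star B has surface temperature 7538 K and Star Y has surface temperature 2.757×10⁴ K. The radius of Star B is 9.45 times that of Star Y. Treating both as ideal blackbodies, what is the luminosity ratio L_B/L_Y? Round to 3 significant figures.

L ∝ R²T⁴, so L_B/L_Y = (R_B/R_Y)²(T_B/T_Y)⁴ = (9.45)² × (7538/2.757×10⁴)⁴ = 89.3025 × 5.58827×10⁻³ = 0.499.

L_B/L_Y ≈ 0.499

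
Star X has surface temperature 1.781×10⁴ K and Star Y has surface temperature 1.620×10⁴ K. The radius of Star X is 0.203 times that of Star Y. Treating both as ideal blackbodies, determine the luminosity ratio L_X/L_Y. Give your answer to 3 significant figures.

L_X/L_Y ≈ 0.0602

L ∝ R²T⁴, so L_X/L_Y = (R_X/R_Y)²(T_X/T_Y)⁴ = (0.203)² × (1.781×10⁴/1.620×10⁴)⁴ = 0.041209 × 1.46082 = 0.0602.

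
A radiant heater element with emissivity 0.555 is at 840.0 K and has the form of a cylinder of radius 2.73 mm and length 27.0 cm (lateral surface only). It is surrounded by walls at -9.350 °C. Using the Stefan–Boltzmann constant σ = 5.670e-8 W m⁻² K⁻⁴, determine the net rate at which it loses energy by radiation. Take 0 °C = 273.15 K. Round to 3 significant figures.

Net loss ≈ 71.9 W

Surroundings: T = -9.350 °C + 273.15 = 263.800 K.
Lateral area A = 2πrL = 2π×2.73×10⁻³×0.270 = 4.63134×10⁻³ m².
Net radiated power P_net = εσA(T⁴ − T₀⁴) = 0.555×5.670×10⁻⁸×4.63134×10⁻³×(840.0⁴ − 263.800⁴).
T⁴ − T₀⁴ = 4.97871×10¹¹ − 4.84283×10⁹ = 4.93028×10¹¹ K⁴, so P_net = 71.9 W.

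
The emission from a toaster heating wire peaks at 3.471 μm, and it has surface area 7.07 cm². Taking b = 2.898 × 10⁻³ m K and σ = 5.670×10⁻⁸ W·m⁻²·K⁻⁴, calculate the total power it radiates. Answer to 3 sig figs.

P ≈ 19.5 W

Wien's law: T = b/λ_max = 2.898×10⁻³/3.471×10⁻⁶ = 834.918 K.
Area A = 7.07 cm² = 7.07×10⁻⁴ m².
Then P = σAT⁴ = 5.670×10⁻⁸×7.07×10⁻⁴×(834.918)⁴ = 19.5 W.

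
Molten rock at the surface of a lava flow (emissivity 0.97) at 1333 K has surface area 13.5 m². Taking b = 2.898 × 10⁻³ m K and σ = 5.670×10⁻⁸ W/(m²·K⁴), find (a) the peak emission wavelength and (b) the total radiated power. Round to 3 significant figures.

(a) λ_max = b/T = 2.898×10⁻³/1333 = 2.174×10⁻⁶ m = 2.17 μm.
Area A = 13.5 m².
(b) P = εσAT⁴ = 0.97×5.670×10⁻⁸×13.5×(1333)⁴ = 2.34×10⁶ W.

λ_max ≈ 2.17 μm; P ≈ 2.34×10⁶ W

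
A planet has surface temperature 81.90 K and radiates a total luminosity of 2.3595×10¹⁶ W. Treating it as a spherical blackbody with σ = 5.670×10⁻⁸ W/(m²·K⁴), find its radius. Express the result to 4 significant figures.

R ≈ 2.713×10⁷ m

L = 4πR²σT⁴ ⇒ R = √(L/(4πσT⁴)).
σT⁴ = 2.55105 W/m², so R = √(2.3595×10¹⁶/(4π×2.55105)) = 2.713×10⁷ m.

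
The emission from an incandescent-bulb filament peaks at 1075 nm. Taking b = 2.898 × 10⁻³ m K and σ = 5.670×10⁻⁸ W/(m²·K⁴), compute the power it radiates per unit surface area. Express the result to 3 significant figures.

I ≈ 2.99×10⁶ W/m²

Wien's law: T = b/λ_max = 2.898×10⁻³/1.075×10⁻⁶ = 2695.81 K.
Then I = σT⁴ = 5.670×10⁻⁸×(2695.81)⁴ = 2.99×10⁶ W/m².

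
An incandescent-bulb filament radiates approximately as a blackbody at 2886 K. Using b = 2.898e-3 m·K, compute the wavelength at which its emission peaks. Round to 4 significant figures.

λ_max ≈ 1004 nm

Wien's displacement law: λ_max = b/T = (2.898×10⁻³ m·K)/(2886 K) = 1.0042×10⁻⁶ m.
That is 1004 nm, in the infrared range.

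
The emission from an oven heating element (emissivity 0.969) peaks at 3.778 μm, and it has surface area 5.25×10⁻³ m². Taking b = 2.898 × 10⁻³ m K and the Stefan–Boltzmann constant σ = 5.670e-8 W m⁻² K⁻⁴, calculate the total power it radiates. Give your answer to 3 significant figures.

P ≈ 99.9 W

Wien's law: T = b/λ_max = 2.898×10⁻³/3.778×10⁻⁶ = 767.073 K.
Area A = 5.25×10⁻³ m².
Then P = εσAT⁴ = 0.969×5.670×10⁻⁸×5.25×10⁻³×(767.073)⁴ = 99.9 W.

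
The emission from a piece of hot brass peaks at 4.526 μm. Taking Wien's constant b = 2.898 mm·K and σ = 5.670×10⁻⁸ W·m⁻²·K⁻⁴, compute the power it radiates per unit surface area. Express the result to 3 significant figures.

Wien's law: T = b/λ_max = 2.898×10⁻³/4.526×10⁻⁶ = 640.300 K.
Then I = σT⁴ = 5.670×10⁻⁸×(640.300)⁴ = 9.53×10³ W/m².

I ≈ 9.53×10³ W/m²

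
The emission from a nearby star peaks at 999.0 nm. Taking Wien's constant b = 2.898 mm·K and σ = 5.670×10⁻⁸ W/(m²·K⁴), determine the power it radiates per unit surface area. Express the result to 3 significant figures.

I ≈ 4.02×10⁶ W/m²

Wien's law: T = b/λ_max = 2.898×10⁻³/9.990×10⁻⁷ = 2900.90 K.
Then I = σT⁴ = 5.670×10⁻⁸×(2900.90)⁴ = 4.02×10⁶ W/m².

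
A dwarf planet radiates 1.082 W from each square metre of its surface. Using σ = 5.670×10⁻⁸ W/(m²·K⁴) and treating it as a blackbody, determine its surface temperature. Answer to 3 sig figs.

T ≈ 66.1 K

I = σT⁴, so T = (I/σ)^(1/4) = (1.082/(5.670×10⁻⁸))^(1/4) = 66.1 K.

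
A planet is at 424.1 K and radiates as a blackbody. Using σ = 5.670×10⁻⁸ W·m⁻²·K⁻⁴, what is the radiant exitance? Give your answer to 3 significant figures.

I ≈ 1.83×10³ W/m²

Stefan–Boltzmann: I = σT⁴ = 5.670×10⁻⁸ × (424.1)⁴ = 1.83×10³ W/m².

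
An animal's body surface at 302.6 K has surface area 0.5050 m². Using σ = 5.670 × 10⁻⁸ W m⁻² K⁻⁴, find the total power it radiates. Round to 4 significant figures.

Area A = 0.5050 m².
P = σAT⁴ = 5.670×10⁻⁸ × 0.5050 × (302.6)⁴ = 240.1 W.

P ≈ 240.1 W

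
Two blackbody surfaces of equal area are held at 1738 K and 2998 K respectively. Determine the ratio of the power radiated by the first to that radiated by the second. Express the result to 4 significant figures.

P₁/P₂ ≈ 0.1129

With equal areas, P₁/P₂ = (T₁/T₂)⁴ = (1738/2998)⁴ = 0.1129.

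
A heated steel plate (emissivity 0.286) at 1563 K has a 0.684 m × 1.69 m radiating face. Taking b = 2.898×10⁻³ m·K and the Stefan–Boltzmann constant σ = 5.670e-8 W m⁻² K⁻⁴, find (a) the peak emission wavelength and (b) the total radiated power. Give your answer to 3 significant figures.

(a) λ_max = b/T = 2.898×10⁻³/1563 = 1.854×10⁻⁶ m = 1.85 μm.
Area A = 0.684 × 1.69 = 1.15596 m².
(b) P = εσAT⁴ = 0.286×5.670×10⁻⁸×1.15596×(1563)⁴ = 1.12×10⁵ W.

λ_max ≈ 1.85 μm; P ≈ 1.12×10⁵ W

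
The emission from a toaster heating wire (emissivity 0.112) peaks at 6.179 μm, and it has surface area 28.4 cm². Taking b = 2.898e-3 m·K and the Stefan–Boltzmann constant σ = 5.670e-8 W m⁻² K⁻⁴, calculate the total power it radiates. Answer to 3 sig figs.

P ≈ 0.873 W

Wien's law: T = b/λ_max = 2.898×10⁻³/6.179×10⁻⁶ = 469.008 K.
Area A = 28.4 cm² = 2.84×10⁻³ m².
Then P = εσAT⁴ = 0.112×5.670×10⁻⁸×2.84×10⁻³×(469.008)⁴ = 0.873 W.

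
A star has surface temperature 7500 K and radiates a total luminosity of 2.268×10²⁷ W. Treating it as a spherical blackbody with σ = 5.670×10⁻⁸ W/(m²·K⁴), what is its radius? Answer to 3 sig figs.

R ≈ 1.00×10⁹ m

L = 4πR²σT⁴ ⇒ R = √(L/(4πσT⁴)).
σT⁴ = 1.79402×10⁸ W/m², so R = √(2.268×10²⁷/(4π×1.79402×10⁸)) = 1.00×10⁹ m.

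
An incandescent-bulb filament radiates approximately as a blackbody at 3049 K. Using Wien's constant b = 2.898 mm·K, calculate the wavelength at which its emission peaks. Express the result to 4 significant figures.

Wien's displacement law: λ_max = b/T = (2.898×10⁻³ m·K)/(3049 K) = 9.5048×10⁻⁷ m.
That is 0.9505 μm, in the infrared range.

λ_max ≈ 0.9505 μm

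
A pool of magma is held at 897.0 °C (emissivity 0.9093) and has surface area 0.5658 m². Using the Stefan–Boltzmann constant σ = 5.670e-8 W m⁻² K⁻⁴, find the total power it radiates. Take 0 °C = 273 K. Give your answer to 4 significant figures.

P ≈ 5.466×10⁴ W

T = 897.0 °C + 273 = 1170.0 K.
Area A = 0.5658 m².
P = εσAT⁴ = 0.9093 × 5.670×10⁻⁸ × 0.5658 × (1170.0)⁴ = 5.466×10⁴ W.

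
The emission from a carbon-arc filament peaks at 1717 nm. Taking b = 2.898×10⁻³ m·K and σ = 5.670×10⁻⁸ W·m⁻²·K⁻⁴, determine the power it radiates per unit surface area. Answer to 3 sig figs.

I ≈ 4.60×10⁵ W/m²

Wien's law: T = b/λ_max = 2.898×10⁻³/1.717×10⁻⁶ = 1687.83 K.
Then I = σT⁴ = 5.670×10⁻⁸×(1687.83)⁴ = 4.60×10⁵ W/m².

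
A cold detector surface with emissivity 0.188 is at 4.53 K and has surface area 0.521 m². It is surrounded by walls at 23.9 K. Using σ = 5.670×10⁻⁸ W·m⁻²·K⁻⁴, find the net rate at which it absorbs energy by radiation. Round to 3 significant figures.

Net gain ≈ 1.81×10⁻³ W

Area A = 0.521 m².
Net radiated power P_net = εσA(T⁴ − T₀⁴) = 0.188×5.670×10⁻⁸×0.521×(4.53⁴ − 23.9⁴).
T⁴ − T₀⁴ = 421.107 − 3.26281×10⁵ = -3.25860×10⁵ K⁴, so P_net = -1.81×10⁻³ W — negative, meaning a net gain of 1.81×10⁻³ W.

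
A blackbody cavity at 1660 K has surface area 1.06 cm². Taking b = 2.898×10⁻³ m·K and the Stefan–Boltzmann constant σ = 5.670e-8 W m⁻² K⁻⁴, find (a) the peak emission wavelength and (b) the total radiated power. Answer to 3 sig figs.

λ_max ≈ 1.75 μm; P ≈ 45.6 W

(a) λ_max = b/T = 2.898×10⁻³/1660 = 1.746×10⁻⁶ m = 1.75 μm.
Area A = 1.06 cm² = 1.06×10⁻⁴ m².
(b) P = σAT⁴ = 5.670×10⁻⁸×1.06×10⁻⁴×(1660)⁴ = 45.6 W.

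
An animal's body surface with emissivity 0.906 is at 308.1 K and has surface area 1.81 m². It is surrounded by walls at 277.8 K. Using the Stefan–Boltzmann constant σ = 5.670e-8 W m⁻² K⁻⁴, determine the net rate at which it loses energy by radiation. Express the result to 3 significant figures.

Net loss ≈ 284 W

Area A = 1.81 m².
Net radiated power P_net = εσA(T⁴ − T₀⁴) = 0.906×5.670×10⁻⁸×1.81×(308.1⁴ − 277.8⁴).
T⁴ − T₀⁴ = 9.01087×10⁹ − 5.95565×10⁹ = 3.05522×10⁹ K⁴, so P_net = 284 W.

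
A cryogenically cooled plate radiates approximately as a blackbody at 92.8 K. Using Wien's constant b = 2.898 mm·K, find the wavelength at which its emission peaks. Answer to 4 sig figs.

Wien's displacement law: λ_max = b/T = (2.898×10⁻³ m·K)/(92.8 K) = 3.1228×10⁻⁵ m.
That is 31.23 μm, in the infrared range.

λ_max ≈ 31.23 μm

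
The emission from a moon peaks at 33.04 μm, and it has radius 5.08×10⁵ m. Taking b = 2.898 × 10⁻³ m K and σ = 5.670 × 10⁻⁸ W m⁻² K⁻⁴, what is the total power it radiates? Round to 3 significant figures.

P ≈ 1.09×10¹³ W

Wien's law: T = b/λ_max = 2.898×10⁻³/3.304×10⁻⁵ = 87.7119 K.
Surface area A = 4πR² = 4π(5.08×10⁵ m)² = 3.24293×10¹² m².
Then P = σAT⁴ = 5.670×10⁻⁸×3.24293×10¹²×(87.7119)⁴ = 1.09×10¹³ W.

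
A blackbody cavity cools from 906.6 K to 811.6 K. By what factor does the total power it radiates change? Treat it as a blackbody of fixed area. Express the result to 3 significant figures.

P₂/P₁ ≈ 0.642

P ∝ T⁴, so P₂/P₁ = (T₂/T₁)⁴ = (811.6/906.6)⁴ = (0.895213)⁴ = 0.642.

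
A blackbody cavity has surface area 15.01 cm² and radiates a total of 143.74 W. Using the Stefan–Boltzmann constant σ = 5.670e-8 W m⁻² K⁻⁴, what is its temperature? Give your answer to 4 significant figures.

T ≈ 1140 K

Area A = 15.01 cm² = 1.501×10⁻³ m².
P = σAT⁴ ⇒ T = (P/(σA))^(1/4) = (143.74/(5.670×10⁻⁸×1.501×10⁻³))^(1/4) = 1140 K.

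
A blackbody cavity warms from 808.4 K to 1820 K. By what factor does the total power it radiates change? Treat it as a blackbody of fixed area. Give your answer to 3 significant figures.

P₂/P₁ ≈ 25.7

P ∝ T⁴, so P₂/P₁ = (T₂/T₁)⁴ = (1820/808.4)⁴ = (2.25136)⁴ = 25.7.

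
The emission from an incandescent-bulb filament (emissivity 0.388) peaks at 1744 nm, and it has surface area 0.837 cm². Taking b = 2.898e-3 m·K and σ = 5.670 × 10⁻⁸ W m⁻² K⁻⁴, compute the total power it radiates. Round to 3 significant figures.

P ≈ 14.0 W

Wien's law: T = b/λ_max = 2.898×10⁻³/1.744×10⁻⁶ = 1661.70 K.
Area A = 0.837 cm² = 8.37×10⁻⁵ m².
Then P = εσAT⁴ = 0.388×5.670×10⁻⁸×8.37×10⁻⁵×(1661.70)⁴ = 14.0 W.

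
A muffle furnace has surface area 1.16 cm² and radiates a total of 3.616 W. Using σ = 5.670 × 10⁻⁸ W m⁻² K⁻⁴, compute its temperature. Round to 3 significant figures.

T ≈ 861 K

Area A = 1.16 cm² = 1.16×10⁻⁴ m².
P = σAT⁴ ⇒ T = (P/(σA))^(1/4) = (3.616/(5.670×10⁻⁸×1.16×10⁻⁴))^(1/4) = 861 K.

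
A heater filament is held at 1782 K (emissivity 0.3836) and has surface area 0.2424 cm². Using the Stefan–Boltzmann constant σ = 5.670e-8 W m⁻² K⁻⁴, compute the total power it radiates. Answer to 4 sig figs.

P ≈ 5.316 W

Area A = 0.2424 cm² = 2.424×10⁻⁵ m².
P = εσAT⁴ = 0.3836 × 5.670×10⁻⁸ × 2.424×10⁻⁵ × (1782)⁴ = 5.316 W.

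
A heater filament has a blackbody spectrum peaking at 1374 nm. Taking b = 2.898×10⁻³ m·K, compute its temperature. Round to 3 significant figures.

T ≈ 2.11×10³ K

Wien's law gives T = b/λ_max = (2.898×10⁻³ m·K)/(1.374×10⁻⁶ m) = 2.11×10³ K.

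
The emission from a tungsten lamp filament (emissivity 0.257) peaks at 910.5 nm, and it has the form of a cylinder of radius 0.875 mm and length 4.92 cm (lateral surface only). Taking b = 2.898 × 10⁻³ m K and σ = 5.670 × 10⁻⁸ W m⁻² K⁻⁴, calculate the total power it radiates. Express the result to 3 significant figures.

P ≈ 405 W

Wien's law: T = b/λ_max = 2.898×10⁻³/9.105×10⁻⁷ = 3182.87 K.
Lateral area A = 2πrL = 2π×8.75×10⁻⁴×0.0492 = 2.70491×10⁻⁴ m².
Then P = εσAT⁴ = 0.257×5.670×10⁻⁸×2.70491×10⁻⁴×(3182.87)⁴ = 405 W.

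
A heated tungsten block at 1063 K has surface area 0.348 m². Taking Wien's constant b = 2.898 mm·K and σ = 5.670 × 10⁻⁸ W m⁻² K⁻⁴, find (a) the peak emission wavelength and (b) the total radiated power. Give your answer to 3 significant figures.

λ_max ≈ 2.73×10³ nm; P ≈ 2.52×10⁴ W

(a) λ_max = b/T = 2.898×10⁻³/1063 = 2.726×10⁻⁶ m = 2.73×10³ nm.
Area A = 0.348 m².
(b) P = σAT⁴ = 5.670×10⁻⁸×0.348×(1063)⁴ = 2.52×10⁴ W.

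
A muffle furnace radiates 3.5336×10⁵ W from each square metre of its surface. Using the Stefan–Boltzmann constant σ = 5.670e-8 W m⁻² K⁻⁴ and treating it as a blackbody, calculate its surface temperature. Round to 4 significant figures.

I = σT⁴, so T = (I/σ)^(1/4) = (3.5336×10⁵/(5.670×10⁻⁸))^(1/4) = 1580 K.

T ≈ 1580 K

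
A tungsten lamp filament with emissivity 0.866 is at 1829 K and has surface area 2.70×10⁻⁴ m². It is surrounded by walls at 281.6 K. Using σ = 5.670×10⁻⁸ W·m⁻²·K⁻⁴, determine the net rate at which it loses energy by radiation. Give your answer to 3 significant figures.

Net loss ≈ 148 W

Area A = 2.70×10⁻⁴ m².
Net radiated power P_net = εσA(T⁴ − T₀⁴) = 0.866×5.670×10⁻⁸×2.70×10⁻⁴×(1829⁴ − 281.6⁴).
T⁴ − T₀⁴ = 1.11906×10¹³ − 6.28826×10⁹ = 1.11843×10¹³ K⁴, so P_net = 148 W.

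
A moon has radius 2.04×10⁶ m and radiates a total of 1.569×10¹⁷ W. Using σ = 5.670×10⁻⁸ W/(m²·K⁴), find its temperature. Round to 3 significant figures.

Surface area A = 4πR² = 4π(2.04×10⁶ m)² = 5.22962×10¹³ m².
P = σAT⁴ ⇒ T = (P/(σA))^(1/4) = (1.569×10¹⁷/(5.670×10⁻⁸×5.22962×10¹³))^(1/4) = 480 K.

T ≈ 480 K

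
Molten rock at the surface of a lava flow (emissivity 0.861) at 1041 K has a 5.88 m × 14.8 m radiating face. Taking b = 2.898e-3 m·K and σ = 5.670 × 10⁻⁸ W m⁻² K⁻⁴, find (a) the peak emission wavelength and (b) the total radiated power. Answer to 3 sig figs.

λ_max ≈ 2.78×10³ nm; P ≈ 4.99×10⁶ W

(a) λ_max = b/T = 2.898×10⁻³/1041 = 2.784×10⁻⁶ m = 2.78×10³ nm.
Area A = 5.88 × 14.8 = 87.024 m².
(b) P = εσAT⁴ = 0.861×5.670×10⁻⁸×87.024×(1041)⁴ = 4.99×10⁶ W.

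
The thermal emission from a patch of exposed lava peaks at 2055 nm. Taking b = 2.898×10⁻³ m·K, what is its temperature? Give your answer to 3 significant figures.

T ≈ 1.41×10³ K

Wien's law gives T = b/λ_max = (2.898×10⁻³ m·K)/(2.055×10⁻⁶ m) = 1.41×10³ K.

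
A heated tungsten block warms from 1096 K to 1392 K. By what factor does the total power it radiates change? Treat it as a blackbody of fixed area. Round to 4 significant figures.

P₂/P₁ ≈ 2.602

P ∝ T⁴, so P₂/P₁ = (T₂/T₁)⁴ = (1392/1096)⁴ = (1.27007)⁴ = 2.602.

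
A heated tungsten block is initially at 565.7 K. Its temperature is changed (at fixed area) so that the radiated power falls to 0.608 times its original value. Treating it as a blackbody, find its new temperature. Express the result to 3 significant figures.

T₂ ≈ 500 K

P ∝ T⁴, so T₂/T₁ = (P₂/P₁)^(1/4) = (0.608)^(1/4) = 0.883031.
T₂ = 565.7 × 0.883031 = 500 K.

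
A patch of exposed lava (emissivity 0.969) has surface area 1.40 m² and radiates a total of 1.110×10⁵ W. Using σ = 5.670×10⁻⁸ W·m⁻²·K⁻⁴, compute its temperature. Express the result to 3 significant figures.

Area A = 1.40 m².
P = εσAT⁴ ⇒ T = (P/(εσA))^(1/4) = (1.110×10⁵/(0.969×5.670×10⁻⁸×1.40))^(1/4) = 1.10×10³ K.

T ≈ 1.10×10³ K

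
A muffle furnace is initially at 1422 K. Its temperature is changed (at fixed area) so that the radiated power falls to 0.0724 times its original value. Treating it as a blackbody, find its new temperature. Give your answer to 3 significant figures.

P ∝ T⁴, so T₂/T₁ = (P₂/P₁)^(1/4) = (0.0724)^(1/4) = 0.518722.
T₂ = 1422 × 0.518722 = 738 K.

T₂ ≈ 738 K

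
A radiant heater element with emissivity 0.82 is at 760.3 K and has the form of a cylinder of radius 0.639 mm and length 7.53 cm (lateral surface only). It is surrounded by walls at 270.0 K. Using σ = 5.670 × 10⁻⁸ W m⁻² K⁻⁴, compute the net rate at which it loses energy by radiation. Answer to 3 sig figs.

Net loss ≈ 4.62 W

Lateral area A = 2πrL = 2π×6.39×10⁻⁴×0.0753 = 3.02326×10⁻⁴ m².
Net radiated power P_net = εσA(T⁴ − T₀⁴) = 0.82×5.670×10⁻⁸×3.02326×10⁻⁴×(760.3⁴ − 270.0⁴).
T⁴ − T₀⁴ = 3.34149×10¹¹ − 5.31441×10⁹ = 3.28835×10¹¹ K⁴, so P_net = 4.62 W.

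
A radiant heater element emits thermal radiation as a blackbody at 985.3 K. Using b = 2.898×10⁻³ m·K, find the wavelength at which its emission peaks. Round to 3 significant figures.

Wien's displacement law: λ_max = b/T = (2.898×10⁻³ m·K)/(985.3 K) = 2.941×10⁻⁶ m.
That is 2.94 μm, in the infrared range.

λ_max ≈ 2.94 μm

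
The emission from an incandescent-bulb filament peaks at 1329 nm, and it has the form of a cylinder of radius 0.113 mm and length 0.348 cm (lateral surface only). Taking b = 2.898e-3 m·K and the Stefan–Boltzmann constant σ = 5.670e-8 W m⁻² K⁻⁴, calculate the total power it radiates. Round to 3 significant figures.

P ≈ 3.17 W

Wien's law: T = b/λ_max = 2.898×10⁻³/1.329×10⁻⁶ = 2180.59 K.
Lateral area A = 2πrL = 2π×1.13×10⁻⁴×3.48×10⁻³ = 2.47080×10⁻⁶ m².
Then P = σAT⁴ = 5.670×10⁻⁸×2.47080×10⁻⁶×(2180.59)⁴ = 3.17 W.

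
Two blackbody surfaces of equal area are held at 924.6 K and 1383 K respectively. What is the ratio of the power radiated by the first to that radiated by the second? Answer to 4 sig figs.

P₁/P₂ ≈ 0.1998

With equal areas, P₁/P₂ = (T₁/T₂)⁴ = (924.6/1383)⁴ = 0.1998.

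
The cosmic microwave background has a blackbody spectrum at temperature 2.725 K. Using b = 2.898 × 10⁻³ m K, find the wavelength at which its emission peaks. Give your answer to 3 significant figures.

Wien's displacement law: λ_max = b/T = (2.898×10⁻³ m·K)/(2.725 K) = 1.063×10⁻³ m.
That is 1.06×10⁻³ m, in the microwave range.

λ_max ≈ 1.06×10⁻³ m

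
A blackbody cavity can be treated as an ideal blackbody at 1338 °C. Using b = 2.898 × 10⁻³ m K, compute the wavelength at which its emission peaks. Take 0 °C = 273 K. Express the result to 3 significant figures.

λ_max ≈ 1.80×10³ nm

T = 1338 °C + 273 = 1611 K.
Wien's displacement law: λ_max = b/T = (2.898×10⁻³ m·K)/(1611 K) = 1.799×10⁻⁶ m.
That is 1.80×10³ nm, in the infrared range.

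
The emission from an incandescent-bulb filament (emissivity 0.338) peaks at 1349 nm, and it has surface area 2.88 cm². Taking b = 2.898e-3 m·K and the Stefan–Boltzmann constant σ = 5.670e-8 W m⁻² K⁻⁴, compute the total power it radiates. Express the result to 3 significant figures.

Wien's law: T = b/λ_max = 2.898×10⁻³/1.349×10⁻⁶ = 2148.26 K.
Area A = 2.88 cm² = 2.88×10⁻⁴ m².
Then P = εσAT⁴ = 0.338×5.670×10⁻⁸×2.88×10⁻⁴×(2148.26)⁴ = 118 W.

P ≈ 118 W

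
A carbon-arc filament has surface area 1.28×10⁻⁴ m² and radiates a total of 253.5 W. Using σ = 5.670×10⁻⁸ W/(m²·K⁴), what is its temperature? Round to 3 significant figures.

T ≈ 2.43×10³ K

Area A = 1.28×10⁻⁴ m².
P = σAT⁴ ⇒ T = (P/(σA))^(1/4) = (253.5/(5.670×10⁻⁸×1.28×10⁻⁴))^(1/4) = 2.43×10³ K.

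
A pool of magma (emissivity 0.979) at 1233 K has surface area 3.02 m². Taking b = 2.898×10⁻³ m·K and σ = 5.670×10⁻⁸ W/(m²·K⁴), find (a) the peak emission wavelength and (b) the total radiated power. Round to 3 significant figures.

λ_max ≈ 2.35 μm; P ≈ 3.87×10⁵ W

(a) λ_max = b/T = 2.898×10⁻³/1233 = 2.350×10⁻⁶ m = 2.35 μm.
Area A = 3.02 m².
(b) P = εσAT⁴ = 0.979×5.670×10⁻⁸×3.02×(1233)⁴ = 3.87×10⁵ W.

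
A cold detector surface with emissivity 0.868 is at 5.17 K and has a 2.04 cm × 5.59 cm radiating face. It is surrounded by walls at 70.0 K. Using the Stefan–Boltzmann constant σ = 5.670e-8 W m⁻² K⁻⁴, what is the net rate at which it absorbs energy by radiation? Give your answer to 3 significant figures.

Net gain ≈ 1.35×10⁻³ W

Area A = 0.0204 × 0.0559 = 1.14036×10⁻³ m².
Net radiated power P_net = εσA(T⁴ − T₀⁴) = 0.868×5.670×10⁻⁸×1.14036×10⁻³×(5.17⁴ − 70.0⁴).
T⁴ − T₀⁴ = 714.434 − 2.40100×10⁷ = -2.40093×10⁷ K⁴, so P_net = -1.35×10⁻³ W — negative, meaning a net gain of 1.35×10⁻³ W.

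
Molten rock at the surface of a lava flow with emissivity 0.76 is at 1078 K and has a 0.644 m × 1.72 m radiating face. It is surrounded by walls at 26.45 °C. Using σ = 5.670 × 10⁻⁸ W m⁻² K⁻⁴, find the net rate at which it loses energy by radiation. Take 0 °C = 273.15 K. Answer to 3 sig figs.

Net loss ≈ 6.41×10⁴ W

Surroundings: T = 26.45 °C + 273.15 = 299.60 K.
Area A = 0.644 × 1.72 = 1.10768 m².
Net radiated power P_net = εσA(T⁴ − T₀⁴) = 0.76×5.670×10⁻⁸×1.10768×(1078⁴ − 299.60⁴).
T⁴ − T₀⁴ = 1.35044×10¹² − 8.05689×10⁹ = 1.34238×10¹² K⁴, so P_net = 6.41×10⁴ W.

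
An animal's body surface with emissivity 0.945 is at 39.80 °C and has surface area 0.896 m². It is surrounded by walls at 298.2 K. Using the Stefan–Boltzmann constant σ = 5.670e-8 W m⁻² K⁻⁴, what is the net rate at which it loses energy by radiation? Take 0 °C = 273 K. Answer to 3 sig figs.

Net loss ≈ 80.0 W

T = 39.80 °C + 273 = 312.80 K.
Area A = 0.896 m².
Net radiated power P_net = εσA(T⁴ − T₀⁴) = 0.945×5.670×10⁻⁸×0.896×(312.80⁴ − 298.2⁴).
T⁴ − T₀⁴ = 9.57342×10⁹ − 7.90734×10⁹ = 1.66608×10⁹ K⁴, so P_net = 80.0 W.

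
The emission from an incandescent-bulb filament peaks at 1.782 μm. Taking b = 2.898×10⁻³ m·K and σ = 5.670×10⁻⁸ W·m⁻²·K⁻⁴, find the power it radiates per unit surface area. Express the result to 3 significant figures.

I ≈ 3.97×10⁵ W/m²

Wien's law: T = b/λ_max = 2.898×10⁻³/1.782×10⁻⁶ = 1626.26 K.
Then I = σT⁴ = 5.670×10⁻⁸×(1626.26)⁴ = 3.97×10⁵ W/m².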